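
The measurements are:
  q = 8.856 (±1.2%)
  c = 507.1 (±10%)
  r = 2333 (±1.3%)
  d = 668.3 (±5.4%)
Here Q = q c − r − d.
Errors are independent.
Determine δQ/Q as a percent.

30.5%

Let p = q·c = 4491. δp/p = √((1·δq/q)² + (1·δc/c)²) = √(0.000144 + 0.0100) = 0.101, so δp = 452.
Q = p − r − d: δQ = √(δp² + δr² + δd²) = √(2.05e+05 + 920 + 1300) = 455
Q = 1490, so δQ/Q = 455/1490 = 0.305.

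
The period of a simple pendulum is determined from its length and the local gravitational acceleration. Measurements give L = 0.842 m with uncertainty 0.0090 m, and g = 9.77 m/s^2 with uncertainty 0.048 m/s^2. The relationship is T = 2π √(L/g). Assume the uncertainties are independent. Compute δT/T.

Relative error in a monomial: (δT/T)² = Σ (nᵢ · δxᵢ/xᵢ)².
  (½·δL/L)² = (0.5×0.0107)² = 2.86e-05;  (−½·δg/g)² = (-0.5×0.00491)² = 6.03e-06
δT/T = √(3.46e-05) = 0.00588

0.00588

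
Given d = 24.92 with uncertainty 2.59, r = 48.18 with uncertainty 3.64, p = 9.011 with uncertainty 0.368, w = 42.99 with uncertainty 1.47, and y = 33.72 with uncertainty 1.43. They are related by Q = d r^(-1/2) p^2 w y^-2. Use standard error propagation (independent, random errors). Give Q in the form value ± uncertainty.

Products/powers → add relative errors in quadrature, weighted by exponent:
  (1·δd/d)² = (1×0.104)² = 0.0108;  (−½·δr/r)² = (-0.5×0.0756)² = 0.00143;  (2·δp/p)² = (2×0.0408)² = 0.00667;  (1·δw/w)² = (1×0.0342)² = 0.00117;  (-2·δy/y)² = (-2×0.0424)² = 0.00719
δQ/Q = √(0.0273) = 0.165
Q = 11.02, so δQ = 0.165 × 11.02 = 1.82.

11.02 ± 1.82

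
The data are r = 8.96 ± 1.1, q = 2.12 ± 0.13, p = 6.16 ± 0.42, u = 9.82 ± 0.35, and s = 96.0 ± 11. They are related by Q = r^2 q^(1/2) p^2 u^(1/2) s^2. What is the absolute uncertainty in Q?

4.67e+07

Q is a product of powers, so relative uncertainties combine in quadrature:
  (2·δr/r)² = (2×0.123)² = 0.0603;  (½·δq/q)² = (0.5×0.0613)² = 0.000940;  (2·δp/p)² = (2×0.0682)² = 0.0186;  (½·δu/u)² = (0.5×0.0356)² = 0.000318;  (2·δs/s)² = (2×0.115)² = 0.0525
δQ/Q = √(0.133) = 0.364
Q = 1.28e+08, so δQ = 0.364 × 1.28e+08 = 4.67e+07.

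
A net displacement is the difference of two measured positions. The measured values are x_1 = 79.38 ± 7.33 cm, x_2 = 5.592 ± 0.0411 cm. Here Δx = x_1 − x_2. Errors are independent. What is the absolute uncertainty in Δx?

Each term contributes (cᵢ δxᵢ)² to (δΔx)²:
  (δx_1)² = 53.7;  (δx_2)² = 0.00169
δΔx = √(53.7) = 7.33 cm

7.33 cm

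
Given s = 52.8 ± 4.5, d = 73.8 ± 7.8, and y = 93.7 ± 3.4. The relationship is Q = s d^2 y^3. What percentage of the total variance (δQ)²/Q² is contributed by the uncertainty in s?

(δQ/Q)² = (1·δs/s)² + (2·δd/d)² + (3·δy/y)²
  s term: (1×0.0852)² = 0.00726
  d term: (2×0.106)² = 0.0447
  y term: (3×0.0363)² = 0.0119
Total = 0.0638. Share from s = 0.00726/0.0638 = 0.114.

11.4%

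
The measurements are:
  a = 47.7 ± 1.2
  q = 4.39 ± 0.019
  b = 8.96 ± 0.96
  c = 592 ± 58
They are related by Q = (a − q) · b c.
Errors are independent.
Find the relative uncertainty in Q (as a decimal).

0.148

Let u = a − q = 43.3. δu = √(δa² + δq²) = √(1.44 + 0.000361) = 1.20, so δu/u = 0.0277.
Q is then a monomial in u, b, c:
δQ/Q = √((δu/u)² + (1·δb/b)² + (1·δc/c)²) = √(0.000768 + 0.0115 + 0.00960) = 0.148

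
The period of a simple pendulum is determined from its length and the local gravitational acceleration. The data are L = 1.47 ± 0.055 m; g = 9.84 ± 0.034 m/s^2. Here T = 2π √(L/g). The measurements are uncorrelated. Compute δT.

0.0456 s

Since T is a product/quotient, work with relative uncertainties:
  (½·δL/L)² = (0.5×0.0374)² = 0.000350;  (−½·δg/g)² = (-0.5×0.00346)² = 2.98e-06
δT/T = √(0.000353) = 0.0188
T = 2.43 s, so δT = 0.0188 × 2.43 = 0.0456 s.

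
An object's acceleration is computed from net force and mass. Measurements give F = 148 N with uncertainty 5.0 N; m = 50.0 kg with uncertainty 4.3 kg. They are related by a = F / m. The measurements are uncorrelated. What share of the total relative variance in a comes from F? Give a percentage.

13.4%

(δa/a)² = (1·δF/F)² + (-1·δm/m)²
  F term: (1×0.0338)² = 0.00114
  m term: (-1×0.0860)² = 0.00740
Total = 0.00854. Share from F = 0.00114/0.00854 = 0.134.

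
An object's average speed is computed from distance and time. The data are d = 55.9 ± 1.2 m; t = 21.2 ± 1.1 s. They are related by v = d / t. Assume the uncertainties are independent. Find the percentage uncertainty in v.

v is a product of powers, so relative uncertainties combine in quadrature:
  (1·δd/d)² = (1×0.0215)² = 0.000461;  (-1·δt/t)² = (-1×0.0519)² = 0.00269
δv/v = √(0.00315) = 0.0562

5.62%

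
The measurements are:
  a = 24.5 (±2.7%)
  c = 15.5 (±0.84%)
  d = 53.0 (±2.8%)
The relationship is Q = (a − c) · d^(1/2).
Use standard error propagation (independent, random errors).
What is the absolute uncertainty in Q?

Let u = a − c = 9.00. δu = √(δa² + δc²) = √(0.438 + 0.0170) = 0.674, so δu/u = 0.0749.
Q is then a monomial in u, d:
δQ/Q = √((δu/u)² + (½·δd/d)²) = √(0.00561 + 0.000196) = 0.0762
Q = 65.5, so δQ = 0.0762 × 65.5 = 4.99.

4.99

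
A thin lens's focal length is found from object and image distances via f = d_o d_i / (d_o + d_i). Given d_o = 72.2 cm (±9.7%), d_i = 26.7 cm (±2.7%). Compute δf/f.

0.0328

∂f/∂d_o = (d_i/(d_o+d_i))² = 0.0729;  ∂f/∂d_i = (d_o/(d_o+d_i))² = 0.533
δf = √((∂f/∂d_o · δd_o)² + (∂f/∂d_i · δd_i)²) = √(0.261 + 0.148) = 0.639 cm
f = 19.5 cm, so δf/f = 0.639/19.5 = 0.0328.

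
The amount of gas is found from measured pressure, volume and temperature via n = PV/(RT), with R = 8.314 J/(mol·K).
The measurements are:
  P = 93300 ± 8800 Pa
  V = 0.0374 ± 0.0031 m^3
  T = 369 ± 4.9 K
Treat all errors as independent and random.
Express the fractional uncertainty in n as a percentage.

12.6%

n is a product of powers, so relative uncertainties combine in quadrature:
  (1·δP/P)² = (1×0.0943)² = 0.00890;  (1·δV/V)² = (1×0.0829)² = 0.00687;  (-1·δT/T)² = (-1×0.0133)² = 0.000176
δn/n = √(0.0159) = 0.126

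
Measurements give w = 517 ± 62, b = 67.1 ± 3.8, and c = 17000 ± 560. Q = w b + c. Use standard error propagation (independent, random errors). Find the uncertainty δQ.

Let p = w·b = 34700. δp/p = √((1·δw/w)² + (1·δb/b)²) = √(0.0144 + 0.00321) = 0.133, so δp = 4600.
Q = p + c: δQ = √(δp² + δc²) = √(2.12e+07 + 3.14e+05) = 4630

4630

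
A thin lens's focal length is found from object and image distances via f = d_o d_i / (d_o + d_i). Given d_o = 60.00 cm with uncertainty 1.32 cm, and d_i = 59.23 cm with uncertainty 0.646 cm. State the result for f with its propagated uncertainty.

29.81 ± 0.365 cm

∂f/∂d_o = (d_i/(d_o+d_i))² = 0.247;  ∂f/∂d_i = (d_o/(d_o+d_i))² = 0.253
δf = √((∂f/∂d_o · δd_o)² + (∂f/∂d_i · δd_i)²) = √(0.106 + 0.0268) = 0.365 cm
f = 29.81 cm.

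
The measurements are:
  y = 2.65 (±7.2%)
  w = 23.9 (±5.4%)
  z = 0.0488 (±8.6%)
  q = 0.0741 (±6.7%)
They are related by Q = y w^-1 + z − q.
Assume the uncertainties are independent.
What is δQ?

Let p = y·w^-1 = 0.111. δp/p = √((1·δy/y)² + (-1·δw/w)²) = √(0.00518 + 0.00292) = 0.0900, so δp = 0.00998.
Q = p + z − q: δQ = √(δp² + δz² + δq²) = √(9.96e-05 + 1.76e-05 + 2.46e-05) = 0.0119

0.0119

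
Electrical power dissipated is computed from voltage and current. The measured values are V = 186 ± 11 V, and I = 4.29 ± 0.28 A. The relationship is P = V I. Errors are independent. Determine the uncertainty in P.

Products/powers → add relative errors in quadrature, weighted by exponent:
  (1·δV/V)² = (1×0.0591)² = 0.00350;  (1·δI/I)² = (1×0.0653)² = 0.00426
δP/P = √(0.00776) = 0.0881
P = 798 W, so δP = 0.0881 × 798 = 70.3 W.

70.3 W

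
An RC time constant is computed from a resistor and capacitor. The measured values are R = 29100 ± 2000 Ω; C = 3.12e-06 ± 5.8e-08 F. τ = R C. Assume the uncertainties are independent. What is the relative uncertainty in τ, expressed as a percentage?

7.12%

Since τ is a product/quotient, work with relative uncertainties:
  (1·δR/R)² = (1×0.0687)² = 0.00472;  (1·δC/C)² = (1×0.0186)² = 0.000346
δτ/τ = √(0.00507) = 0.0712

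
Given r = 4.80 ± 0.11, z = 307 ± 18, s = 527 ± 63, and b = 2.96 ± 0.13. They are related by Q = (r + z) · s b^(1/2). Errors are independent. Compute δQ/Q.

Let u = r + z = 312. δu = √(δr² + δz²) = √(0.0121 + 324) = 18.0, so δu/u = 0.0577.
Q is then a monomial in u, s, b:
δQ/Q = √((δu/u)² + (1·δs/s)² + (½·δb/b)²) = √(0.00333 + 0.0143 + 0.000482) = 0.135

0.135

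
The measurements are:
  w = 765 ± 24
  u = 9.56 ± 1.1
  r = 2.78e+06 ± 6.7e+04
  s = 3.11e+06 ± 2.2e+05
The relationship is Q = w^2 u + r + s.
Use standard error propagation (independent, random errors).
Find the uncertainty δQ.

Let p = w^2·u = 5.59e+06. δp/p = √((2·δw/w)² + (1·δu/u)²) = √(0.00394 + 0.0132) = 0.131, so δp = 7.33e+05.
Q = p + r + s: δQ = √(δp² + δr² + δs²) = √(5.38e+11 + 4.49e+09 + 4.84e+10) = 7.68e+05

7.68e+05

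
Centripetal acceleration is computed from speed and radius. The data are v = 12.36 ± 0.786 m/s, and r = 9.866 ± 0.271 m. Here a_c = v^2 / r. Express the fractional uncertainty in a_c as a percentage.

13.0%

Relative error in a monomial: (δa_c/a_c)² = Σ (nᵢ · δxᵢ/xᵢ)².
  (2·δv/v)² = (2×0.0636)² = 0.0162;  (-1·δr/r)² = (-1×0.0275)² = 0.000754
δa_c/a_c = √(0.0169) = 0.130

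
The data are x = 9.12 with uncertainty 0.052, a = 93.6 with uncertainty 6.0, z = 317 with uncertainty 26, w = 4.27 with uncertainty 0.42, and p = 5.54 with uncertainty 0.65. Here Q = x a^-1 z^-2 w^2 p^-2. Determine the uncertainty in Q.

2.04e-07

Relative error in a monomial: (δQ/Q)² = Σ (nᵢ · δxᵢ/xᵢ)².
  (1·δx/x)² = (1×0.00570)² = 3.25e-05;  (-1·δa/a)² = (-1×0.0641)² = 0.00411;  (-2·δz/z)² = (-2×0.0820)² = 0.0269;  (2·δw/w)² = (2×0.0984)² = 0.0387;  (-2·δp/p)² = (-2×0.117)² = 0.0551
δQ/Q = √(0.125) = 0.353
Q = 5.76e-07, so δQ = 0.353 × 5.76e-07 = 2.04e-07.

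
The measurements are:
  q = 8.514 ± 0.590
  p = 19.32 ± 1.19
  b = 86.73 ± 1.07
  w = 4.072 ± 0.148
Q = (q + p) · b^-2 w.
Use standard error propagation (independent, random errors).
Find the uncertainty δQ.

Let u = q + p = 27.83. δu = √(δq² + δp²) = √(0.348 + 1.42) = 1.33, so δu/u = 0.0477.
Q is then a monomial in u, b, w:
δQ/Q = √((δu/u)² + (-2·δb/b)² + (1·δw/w)²) = √(0.00228 + 0.000609 + 0.00132) = 0.0649
Q = 0.01507, so δQ = 0.0649 × 0.01507 = 0.000977.

0.000977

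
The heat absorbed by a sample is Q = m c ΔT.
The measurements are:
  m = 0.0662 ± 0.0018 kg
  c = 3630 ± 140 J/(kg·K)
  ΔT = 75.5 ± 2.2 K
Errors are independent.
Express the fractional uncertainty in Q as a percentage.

Q is a product of powers, so relative uncertainties combine in quadrature:
  (1·δm/m)² = (1×0.0272)² = 0.000739;  (1·δc/c)² = (1×0.0386)² = 0.00149;  (1·δΔT/ΔT)² = (1×0.0291)² = 0.000849
δQ/Q = √(0.00308) = 0.0555

5.55%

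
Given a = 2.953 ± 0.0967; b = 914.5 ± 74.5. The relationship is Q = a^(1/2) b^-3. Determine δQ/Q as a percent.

24.5%

Relative error in a monomial: (δQ/Q)² = Σ (nᵢ · δxᵢ/xᵢ)².
  (½·δa/a)² = (0.5×0.0327)² = 0.000268;  (-3·δb/b)² = (-3×0.0815)² = 0.0597
δQ/Q = √(0.0600) = 0.245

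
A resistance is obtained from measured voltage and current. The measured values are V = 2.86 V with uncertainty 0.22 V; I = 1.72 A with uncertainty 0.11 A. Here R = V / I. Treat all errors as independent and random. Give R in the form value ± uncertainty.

R is a product of powers, so relative uncertainties combine in quadrature:
  (1·δV/V)² = (1×0.0769)² = 0.00592;  (-1·δI/I)² = (-1×0.0640)² = 0.00409
δR/R = √(0.0100) = 0.100
R = 1.66 Ω, so δR = 0.100 × 1.66 = 0.166 Ω.

1.66 ± 0.166 Ω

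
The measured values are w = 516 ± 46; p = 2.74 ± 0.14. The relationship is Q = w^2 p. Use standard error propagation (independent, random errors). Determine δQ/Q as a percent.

18.5%

For a monomial Q ∝ w^2, p, fractional errors add in quadrature:
  (2·δw/w)² = (2×0.0891)² = 0.0318;  (1·δp/p)² = (1×0.0511)² = 0.00261
δQ/Q = √(0.0344) = 0.185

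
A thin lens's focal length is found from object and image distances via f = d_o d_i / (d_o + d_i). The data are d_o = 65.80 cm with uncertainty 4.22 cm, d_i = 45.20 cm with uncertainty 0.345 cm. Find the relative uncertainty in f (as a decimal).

∂f/∂d_o = (d_i/(d_o+d_i))² = 0.166;  ∂f/∂d_i = (d_o/(d_o+d_i))² = 0.351
δf = √((∂f/∂d_o · δd_o)² + (∂f/∂d_i · δd_i)²) = √(0.490 + 0.0147) = 0.710 cm
f = 26.79 cm, so δf/f = 0.710/26.79 = 0.0265.

0.0265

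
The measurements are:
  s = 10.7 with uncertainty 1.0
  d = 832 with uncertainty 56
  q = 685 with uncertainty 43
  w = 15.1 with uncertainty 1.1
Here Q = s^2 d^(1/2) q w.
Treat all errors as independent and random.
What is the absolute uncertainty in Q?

Each factor contributes (exponent × relative error)² to (δQ/Q)²:
  (2·δs/s)² = (2×0.0935)² = 0.0349;  (½·δd/d)² = (0.5×0.0673)² = 0.00113;  (1·δq/q)² = (1×0.0628)² = 0.00394;  (1·δw/w)² = (1×0.0728)² = 0.00531
δQ/Q = √(0.0453) = 0.213
Q = 3.42e+07, so δQ = 0.213 × 3.42e+07 = 7.27e+06.

7.27e+06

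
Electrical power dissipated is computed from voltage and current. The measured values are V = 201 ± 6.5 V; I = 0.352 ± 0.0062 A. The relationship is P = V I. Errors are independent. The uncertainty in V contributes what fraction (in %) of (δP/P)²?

(δP/P)² = (1·δV/V)² + (1·δI/I)²
  V term: (1×0.0323)² = 0.00105
  I term: (1×0.0176)² = 0.000310
Total = 0.00136. Share from V = 0.00105/0.00136 = 0.771.

77.1%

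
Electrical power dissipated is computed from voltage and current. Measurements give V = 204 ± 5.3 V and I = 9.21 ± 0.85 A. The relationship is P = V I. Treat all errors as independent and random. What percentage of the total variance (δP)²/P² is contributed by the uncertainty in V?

(δP/P)² = (1·δV/V)² + (1·δI/I)²
  V term: (1×0.0260)² = 0.000675
  I term: (1×0.0923)² = 0.00852
Total = 0.00919. Share from V = 0.000675/0.00919 = 0.0734.

7.34%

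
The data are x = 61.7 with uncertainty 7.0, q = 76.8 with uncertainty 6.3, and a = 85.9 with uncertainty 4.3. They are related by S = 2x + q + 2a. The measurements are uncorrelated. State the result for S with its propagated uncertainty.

372 ± 17.6

Absolute uncertainties add in quadrature for a linear combination:
  (2·δx)² = 196;  (δq)² = 39.7;  (2·δa)² = 74.0
δS = √(310) = 17.6
S = 372.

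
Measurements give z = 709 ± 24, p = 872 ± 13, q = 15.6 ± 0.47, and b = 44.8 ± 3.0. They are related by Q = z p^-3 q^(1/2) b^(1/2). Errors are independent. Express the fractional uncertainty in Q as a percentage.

6.70%

Products/powers → add relative errors in quadrature, weighted by exponent:
  (1·δz/z)² = (1×0.0339)² = 0.00115;  (-3·δp/p)² = (-3×0.0149)² = 0.00200;  (½·δq/q)² = (0.5×0.0301)² = 0.000227;  (½·δb/b)² = (0.5×0.0670)² = 0.00112
δQ/Q = √(0.00449) = 0.0670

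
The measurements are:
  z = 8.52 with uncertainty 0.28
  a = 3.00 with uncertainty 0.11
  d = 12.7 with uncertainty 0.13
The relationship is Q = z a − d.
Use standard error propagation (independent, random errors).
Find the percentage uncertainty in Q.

9.84%

Let p = z·a = 25.6. δp/p = √((1·δz/z)² + (1·δa/a)²) = √(0.00108 + 0.00134) = 0.0492, so δp = 1.26.
Q = p − d: δQ = √(δp² + δd²) = √(1.58 + 0.0169) = 1.27
Q = 12.9, so δQ/Q = 1.27/12.9 = 0.0984.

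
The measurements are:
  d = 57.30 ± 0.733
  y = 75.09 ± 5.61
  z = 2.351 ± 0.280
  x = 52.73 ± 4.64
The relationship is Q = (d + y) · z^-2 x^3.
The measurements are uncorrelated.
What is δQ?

Let u = d + y = 132.4. δu = √(δd² + δy²) = √(0.537 + 31.5) = 5.66, so δu/u = 0.0427.
Q is then a monomial in u, z, x:
δQ/Q = √((δu/u)² + (-2·δz/z)² + (3·δx/x)²) = √(0.00183 + 0.0567 + 0.0697) = 0.358
Q = 3.512e+06, so δQ = 0.358 × 3.512e+06 = 1.26e+06.

1.26e+06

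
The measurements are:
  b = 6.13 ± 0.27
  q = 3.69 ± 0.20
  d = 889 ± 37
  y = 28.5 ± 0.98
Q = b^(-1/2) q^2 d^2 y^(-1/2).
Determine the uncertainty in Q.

Q is a product of powers, so relative uncertainties combine in quadrature:
  (−½·δb/b)² = (-0.5×0.0440)² = 0.000485;  (2·δq/q)² = (2×0.0542)² = 0.0118;  (2·δd/d)² = (2×0.0416)² = 0.00693;  (−½·δy/y)² = (-0.5×0.0344)² = 0.000296
δQ/Q = √(0.0195) = 0.139
Q = 8.14e+05, so δQ = 0.139 × 8.14e+05 = 1.14e+05.

1.14e+05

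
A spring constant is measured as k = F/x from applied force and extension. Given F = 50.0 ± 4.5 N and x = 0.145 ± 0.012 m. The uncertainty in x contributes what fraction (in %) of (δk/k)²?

45.8%

(δk/k)² = (1·δF/F)² + (-1·δx/x)²
  F term: (1×0.0900)² = 0.00810
  x term: (-1×0.0828)² = 0.00685
Total = 0.0149. Share from x = 0.00685/0.0149 = 0.458.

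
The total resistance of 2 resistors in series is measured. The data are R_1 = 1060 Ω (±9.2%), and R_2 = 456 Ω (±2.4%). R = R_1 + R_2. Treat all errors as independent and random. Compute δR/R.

Absolute uncertainties add in quadrature for a linear combination:
  (δR_1)² = 9510;  (δR_2)² = 120
δR = √(9630) = 98.1 Ω
R = 1520 Ω, so δR/R = 98.1/1520 = 0.0647.

0.0647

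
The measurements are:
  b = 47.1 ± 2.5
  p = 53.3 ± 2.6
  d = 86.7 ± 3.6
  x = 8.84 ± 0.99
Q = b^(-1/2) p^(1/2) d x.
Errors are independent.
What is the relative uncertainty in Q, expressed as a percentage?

12.5%

Each factor contributes (exponent × relative error)² to (δQ/Q)²:
  (−½·δb/b)² = (-0.5×0.0531)² = 0.000704;  (½·δp/p)² = (0.5×0.0488)² = 0.000595;  (1·δd/d)² = (1×0.0415)² = 0.00172;  (1·δx/x)² = (1×0.112)² = 0.0125
δQ/Q = √(0.0156) = 0.125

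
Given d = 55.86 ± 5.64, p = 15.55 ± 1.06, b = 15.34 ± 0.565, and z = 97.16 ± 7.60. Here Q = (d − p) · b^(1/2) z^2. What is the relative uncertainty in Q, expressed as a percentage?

Let u = d − p = 40.31. δu = √(δd² + δp²) = √(31.8 + 1.12) = 5.74, so δu/u = 0.142.
Q is then a monomial in u, b, z:
δQ/Q = √((δu/u)² + (½·δb/b)² + (2·δz/z)²) = √(0.0203 + 0.000339 + 0.0245) = 0.212

21.2%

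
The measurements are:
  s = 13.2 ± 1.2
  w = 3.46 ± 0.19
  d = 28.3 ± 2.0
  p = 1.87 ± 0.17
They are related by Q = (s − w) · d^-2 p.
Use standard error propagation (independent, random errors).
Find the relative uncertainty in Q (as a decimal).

Let u = s − w = 9.74. δu = √(δs² + δw²) = √(1.44 + 0.0361) = 1.21, so δu/u = 0.125.
Q is then a monomial in u, d, p:
δQ/Q = √((δu/u)² + (-2·δd/d)² + (1·δp/p)²) = √(0.0156 + 0.0200 + 0.00826) = 0.209

0.209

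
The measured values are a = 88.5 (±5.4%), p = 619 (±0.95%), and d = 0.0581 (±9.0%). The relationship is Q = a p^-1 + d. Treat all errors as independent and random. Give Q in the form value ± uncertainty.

0.201 ± 0.00942

Let w = a·p^-1 = 0.143. δw/w = √((1·δa/a)² + (-1·δp/p)²) = √(0.00292 + 9.02e-05) = 0.0548, so δw = 0.00784.
Q = w + d: δQ = √(δw² + δd²) = √(6.15e-05 + 2.73e-05) = 0.00942
Q = 0.201.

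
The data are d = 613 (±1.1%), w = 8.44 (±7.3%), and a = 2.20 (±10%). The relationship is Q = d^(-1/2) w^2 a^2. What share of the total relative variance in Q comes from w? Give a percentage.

(δQ/Q)² = (−½·δd/d)² + (2·δw/w)² + (2·δa/a)²
  d term: (-0.5×0.0110)² = 3.03e-05
  w term: (2×0.0730)² = 0.0213
  a term: (2×0.100)² = 0.0400
Total = 0.0613. Share from w = 0.0213/0.0613 = 0.347.

34.7%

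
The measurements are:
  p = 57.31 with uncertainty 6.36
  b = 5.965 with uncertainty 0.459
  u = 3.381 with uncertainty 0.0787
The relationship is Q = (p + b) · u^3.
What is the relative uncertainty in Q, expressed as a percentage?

12.3%

Let w = p + b = 63.28. δw = √(δp² + δb²) = √(40.4 + 0.211) = 6.38, so δw/w = 0.101.
Q is then a monomial in w, u:
δQ/Q = √((δw/w)² + (3·δu/u)²) = √(0.0102 + 0.00488) = 0.123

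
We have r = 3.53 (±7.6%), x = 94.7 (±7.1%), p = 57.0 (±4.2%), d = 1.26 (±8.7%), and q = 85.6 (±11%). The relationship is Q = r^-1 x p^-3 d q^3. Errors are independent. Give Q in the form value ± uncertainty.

114 ± 43.3

For a monomial Q ∝ r^-1, x, p^-3, d, q^3, fractional errors add in quadrature:
  (-1·δr/r)² = (-1×0.0760)² = 0.00578;  (1·δx/x)² = (1×0.0710)² = 0.00504;  (-3·δp/p)² = (-3×0.0420)² = 0.0159;  (1·δd/d)² = (1×0.0870)² = 0.00757;  (3·δq/q)² = (3×0.110)² = 0.109
δQ/Q = √(0.143) = 0.378
Q = 114, so δQ = 0.378 × 114 = 43.3.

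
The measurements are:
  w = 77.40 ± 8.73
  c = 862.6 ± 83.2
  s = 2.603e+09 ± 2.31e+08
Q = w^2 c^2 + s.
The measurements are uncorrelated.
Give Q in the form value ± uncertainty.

(7.061 ± 1.34) × 10^9

Let p = w^2·c^2 = 4.458e+09. δp/p = √((2·δw/w)² + (2·δc/c)²) = √(0.0509 + 0.0372) = 0.297, so δp = 1.32e+09.
Q = p + s: δQ = √(δp² + δs²) = √(1.75e+18 + 5.34e+16) = 1.34e+09
Q = 7.061e+09.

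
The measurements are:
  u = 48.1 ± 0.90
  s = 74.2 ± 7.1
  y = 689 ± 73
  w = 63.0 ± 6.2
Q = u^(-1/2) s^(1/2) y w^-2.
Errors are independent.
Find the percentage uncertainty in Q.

Each factor contributes (exponent × relative error)² to (δQ/Q)²:
  (−½·δu/u)² = (-0.5×0.0187)² = 8.75e-05;  (½·δs/s)² = (0.5×0.0957)² = 0.00229;  (1·δy/y)² = (1×0.106)² = 0.0112;  (-2·δw/w)² = (-2×0.0984)² = 0.0387
δQ/Q = √(0.0523) = 0.229

22.9%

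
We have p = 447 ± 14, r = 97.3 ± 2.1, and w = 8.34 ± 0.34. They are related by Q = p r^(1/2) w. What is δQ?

Each factor contributes (exponent × relative error)² to (δQ/Q)²:
  (1·δp/p)² = (1×0.0313)² = 0.000981;  (½·δr/r)² = (0.5×0.0216)² = 0.000116;  (1·δw/w)² = (1×0.0408)² = 0.00166
δQ/Q = √(0.00276) = 0.0525
Q = 36800, so δQ = 0.0525 × 36800 = 1930.

1930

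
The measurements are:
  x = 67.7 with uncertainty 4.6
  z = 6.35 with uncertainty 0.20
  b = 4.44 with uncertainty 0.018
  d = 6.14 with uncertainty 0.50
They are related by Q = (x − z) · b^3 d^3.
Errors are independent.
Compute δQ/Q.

Let u = x − z = 61.4. δu = √(δx² + δz²) = √(21.2 + 0.0400) = 4.60, so δu/u = 0.0751.
Q is then a monomial in u, b, d:
δQ/Q = √((δu/u)² + (3·δb/b)² + (3·δd/d)²) = √(0.00563 + 0.000148 + 0.0597) = 0.256

0.256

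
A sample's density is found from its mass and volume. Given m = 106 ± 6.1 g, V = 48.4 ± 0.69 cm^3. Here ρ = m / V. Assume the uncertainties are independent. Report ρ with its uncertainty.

ρ is a product of powers, so relative uncertainties combine in quadrature:
  (1·δm/m)² = (1×0.0575)² = 0.00331;  (-1·δV/V)² = (-1×0.0143)² = 0.000203
δρ/ρ = √(0.00351) = 0.0593
ρ = 2.19 g/cm^3, so δρ = 0.0593 × 2.19 = 0.130 g/cm^3.

2.19 ± 0.130 g/cm^3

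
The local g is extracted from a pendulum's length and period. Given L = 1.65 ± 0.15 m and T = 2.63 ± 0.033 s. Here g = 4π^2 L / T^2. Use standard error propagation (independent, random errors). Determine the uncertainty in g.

g is a product of powers, so relative uncertainties combine in quadrature:
  (1·δL/L)² = (1×0.0909)² = 0.00826;  (-2·δT/T)² = (-2×0.0125)² = 0.000630
δg/g = √(0.00889) = 0.0943
g = 9.42 m/s^2, so δg = 0.0943 × 9.42 = 0.888 m/s^2.

0.888 m/s^2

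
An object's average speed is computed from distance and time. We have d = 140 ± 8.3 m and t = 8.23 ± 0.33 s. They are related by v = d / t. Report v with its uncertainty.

17.0 ± 1.22 m/s

Products/powers → add relative errors in quadrature, weighted by exponent:
  (1·δd/d)² = (1×0.0593)² = 0.00351;  (-1·δt/t)² = (-1×0.0401)² = 0.00161
δv/v = √(0.00512) = 0.0716
v = 17.0 m/s, so δv = 0.0716 × 17.0 = 1.22 m/s.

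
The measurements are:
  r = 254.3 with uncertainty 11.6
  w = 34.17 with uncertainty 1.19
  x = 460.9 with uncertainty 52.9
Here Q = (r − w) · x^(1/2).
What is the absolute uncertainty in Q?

Let u = r − w = 220.1. δu = √(δr² + δw²) = √(135 + 1.42) = 11.7, so δu/u = 0.0530.
Q is then a monomial in u, x:
δQ/Q = √((δu/u)² + (½·δx/x)²) = √(0.00281 + 0.00329) = 0.0781
Q = 4726, so δQ = 0.0781 × 4726 = 369.

369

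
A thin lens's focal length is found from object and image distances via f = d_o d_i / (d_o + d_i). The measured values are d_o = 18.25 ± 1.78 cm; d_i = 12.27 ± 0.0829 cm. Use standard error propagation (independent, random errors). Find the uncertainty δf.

0.289 cm

∂f/∂d_o = (d_i/(d_o+d_i))² = 0.162;  ∂f/∂d_i = (d_o/(d_o+d_i))² = 0.358
δf = √((∂f/∂d_o · δd_o)² + (∂f/∂d_i · δd_i)²) = √(0.0828 + 0.000879) = 0.289 cm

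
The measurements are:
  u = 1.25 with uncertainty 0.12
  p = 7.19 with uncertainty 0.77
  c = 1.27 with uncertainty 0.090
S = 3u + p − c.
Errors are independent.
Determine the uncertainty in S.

0.855

Each term contributes (cᵢ δxᵢ)² to (δS)²:
  (3·δu)² = 0.130;  (δp)² = 0.593;  (δc)² = 0.00810
δS = √(0.731) = 0.855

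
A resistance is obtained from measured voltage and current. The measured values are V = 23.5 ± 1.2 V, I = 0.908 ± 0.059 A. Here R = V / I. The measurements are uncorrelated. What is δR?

For a monomial R ∝ V, I^-1, fractional errors add in quadrature:
  (1·δV/V)² = (1×0.0511)² = 0.00261;  (-1·δI/I)² = (-1×0.0650)² = 0.00422
δR/R = √(0.00683) = 0.0826
R = 25.9 Ω, so δR = 0.0826 × 25.9 = 2.14 Ω.

2.14 Ω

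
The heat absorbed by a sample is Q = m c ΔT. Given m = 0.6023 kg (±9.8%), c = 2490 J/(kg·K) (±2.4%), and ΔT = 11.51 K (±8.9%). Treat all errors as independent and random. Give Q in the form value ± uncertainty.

17260 ± 2320 J

Relative error in a monomial: (δQ/Q)² = Σ (nᵢ · δxᵢ/xᵢ)².
  (1·δm/m)² = (1×0.0980)² = 0.00960;  (1·δc/c)² = (1×0.0240)² = 0.000576;  (1·δΔT/ΔT)² = (1×0.0890)² = 0.00792
δQ/Q = √(0.0181) = 0.135
Q = 17260 J, so δQ = 0.135 × 17260 = 2320 J.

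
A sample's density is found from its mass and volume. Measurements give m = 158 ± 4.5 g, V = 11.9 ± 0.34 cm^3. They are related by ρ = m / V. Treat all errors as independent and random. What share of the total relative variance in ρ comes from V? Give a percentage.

(δρ/ρ)² = (1·δm/m)² + (-1·δV/V)²
  m term: (1×0.0285)² = 0.000811
  V term: (-1×0.0286)² = 0.000816
Total = 0.00163. Share from V = 0.000816/0.00163 = 0.502.

50.2%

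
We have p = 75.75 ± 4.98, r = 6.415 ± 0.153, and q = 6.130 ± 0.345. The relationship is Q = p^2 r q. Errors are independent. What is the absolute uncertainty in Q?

32700

Each factor contributes (exponent × relative error)² to (δQ/Q)²:
  (2·δp/p)² = (2×0.0657)² = 0.0173;  (1·δr/r)² = (1×0.0239)² = 0.000569;  (1·δq/q)² = (1×0.0563)² = 0.00317
δQ/Q = √(0.0210) = 0.145
Q = 225600, so δQ = 0.145 × 225600 = 32700.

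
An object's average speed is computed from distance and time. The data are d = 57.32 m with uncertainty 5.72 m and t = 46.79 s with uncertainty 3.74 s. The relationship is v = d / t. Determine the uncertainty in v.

0.157 m/s

Since v is a product/quotient, work with relative uncertainties:
  (1·δd/d)² = (1×0.0998)² = 0.00996;  (-1·δt/t)² = (-1×0.0799)² = 0.00639
δv/v = √(0.0163) = 0.128
v = 1.225 m/s, so δv = 0.128 × 1.225 = 0.157 m/s.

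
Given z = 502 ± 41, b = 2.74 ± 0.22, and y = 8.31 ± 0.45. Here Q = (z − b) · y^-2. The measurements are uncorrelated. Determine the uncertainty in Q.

0.983

Let u = z − b = 499. δu = √(δz² + δb²) = √(1680 + 0.0484) = 41.0, so δu/u = 0.0821.
Q is then a monomial in u, y:
δQ/Q = √((δu/u)² + (-2·δy/y)²) = √(0.00674 + 0.0117) = 0.136
Q = 7.23, so δQ = 0.136 × 7.23 = 0.983.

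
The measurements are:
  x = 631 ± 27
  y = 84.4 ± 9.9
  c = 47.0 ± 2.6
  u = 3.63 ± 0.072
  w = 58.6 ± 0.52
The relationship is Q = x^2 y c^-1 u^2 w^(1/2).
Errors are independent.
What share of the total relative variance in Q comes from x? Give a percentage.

28.5%

(δQ/Q)² = (2·δx/x)² + (1·δy/y)² + (-1·δc/c)² + (2·δu/u)² + (½·δw/w)²
  x term: (2×0.0428)² = 0.00732
  y term: (1×0.117)² = 0.0138
  c term: (-1×0.0553)² = 0.00306
  u term: (2×0.0198)² = 0.00157
  w term: (0.5×0.00887)² = 1.97e-05
Total = 0.0257. Share from x = 0.00732/0.0257 = 0.285.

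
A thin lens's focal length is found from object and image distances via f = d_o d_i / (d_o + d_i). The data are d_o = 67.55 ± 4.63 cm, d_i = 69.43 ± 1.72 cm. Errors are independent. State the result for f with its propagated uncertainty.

∂f/∂d_o = (d_i/(d_o+d_i))² = 0.257;  ∂f/∂d_i = (d_o/(d_o+d_i))² = 0.243
δf = √((∂f/∂d_o · δd_o)² + (∂f/∂d_i · δd_i)²) = √(1.41 + 0.175) = 1.26 cm
f = 34.24 cm.

34.24 ± 1.26 cm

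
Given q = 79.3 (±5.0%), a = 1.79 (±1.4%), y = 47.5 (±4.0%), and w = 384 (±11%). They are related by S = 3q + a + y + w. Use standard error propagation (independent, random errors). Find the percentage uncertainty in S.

For a sum/difference, combine absolute errors in quadrature:
  (3·δq)² = 141;  (δa)² = 0.000628;  (δy)² = 3.61;  (δw)² = 1780
δS = √(1930) = 43.9
S = 671, so δS/S = 43.9/671 = 0.0654.

6.54%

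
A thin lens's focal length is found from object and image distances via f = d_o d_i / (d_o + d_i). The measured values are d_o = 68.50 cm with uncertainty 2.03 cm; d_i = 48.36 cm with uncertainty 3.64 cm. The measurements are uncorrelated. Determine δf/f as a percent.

4.58%

∂f/∂d_o = (d_i/(d_o+d_i))² = 0.171;  ∂f/∂d_i = (d_o/(d_o+d_i))² = 0.344
δf = √((∂f/∂d_o · δd_o)² + (∂f/∂d_i · δd_i)²) = √(0.121 + 1.56) = 1.30 cm
f = 28.35 cm, so δf/f = 1.30/28.35 = 0.0458.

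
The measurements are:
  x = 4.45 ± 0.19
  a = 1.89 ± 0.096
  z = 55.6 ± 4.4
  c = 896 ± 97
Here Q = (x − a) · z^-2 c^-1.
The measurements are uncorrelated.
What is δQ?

1.93e-07

Let u = x − a = 2.56. δu = √(δx² + δa²) = √(0.0361 + 0.00922) = 0.213, so δu/u = 0.0832.
Q is then a monomial in u, z, c:
δQ/Q = √((δu/u)² + (-2·δz/z)² + (-1·δc/c)²) = √(0.00691 + 0.0251 + 0.0117) = 0.209
Q = 9.24e-07, so δQ = 0.209 × 9.24e-07 = 1.93e-07.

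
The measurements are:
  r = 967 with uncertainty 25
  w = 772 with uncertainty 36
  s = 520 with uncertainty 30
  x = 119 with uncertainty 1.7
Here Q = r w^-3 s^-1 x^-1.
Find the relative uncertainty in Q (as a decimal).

0.154

For a monomial Q ∝ r, w^-3, s^-1, x^-1, fractional errors add in quadrature:
  (1·δr/r)² = (1×0.0259)² = 0.000668;  (-3·δw/w)² = (-3×0.0466)² = 0.0196;  (-1·δs/s)² = (-1×0.0577)² = 0.00333;  (-1·δx/x)² = (-1×0.0143)² = 0.000204
δQ/Q = √(0.0238) = 0.154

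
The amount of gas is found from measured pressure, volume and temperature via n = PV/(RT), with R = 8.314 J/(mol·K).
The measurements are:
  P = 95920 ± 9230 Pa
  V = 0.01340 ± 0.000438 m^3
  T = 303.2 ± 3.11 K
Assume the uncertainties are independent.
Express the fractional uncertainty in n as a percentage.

Each factor contributes (exponent × relative error)² to (δn/n)²:
  (1·δP/P)² = (1×0.0962)² = 0.00926;  (1·δV/V)² = (1×0.0327)² = 0.00107;  (-1·δT/T)² = (-1×0.0103)² = 0.000105
δn/n = √(0.0104) = 0.102

10.2%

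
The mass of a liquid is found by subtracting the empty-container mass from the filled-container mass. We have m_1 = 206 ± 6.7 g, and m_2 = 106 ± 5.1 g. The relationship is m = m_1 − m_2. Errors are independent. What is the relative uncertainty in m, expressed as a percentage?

For a sum/difference, combine absolute errors in quadrature:
  (δm_1)² = 44.9;  (δm_2)² = 26.0
δm = √(70.9) = 8.42 g
m = 100 g, so δm/m = 8.42/100 = 0.0842.

8.42%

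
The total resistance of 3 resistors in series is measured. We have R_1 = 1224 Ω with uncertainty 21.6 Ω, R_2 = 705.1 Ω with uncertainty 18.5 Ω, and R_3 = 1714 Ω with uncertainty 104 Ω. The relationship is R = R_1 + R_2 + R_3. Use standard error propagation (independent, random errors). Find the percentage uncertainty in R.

Absolute uncertainties add in quadrature for a linear combination:
  (δR_1)² = 467;  (δR_2)² = 342;  (δR_3)² = 10800
δR = √(11600) = 108 Ω
R = 3643 Ω, so δR/R = 108/3643 = 0.0296.

2.96%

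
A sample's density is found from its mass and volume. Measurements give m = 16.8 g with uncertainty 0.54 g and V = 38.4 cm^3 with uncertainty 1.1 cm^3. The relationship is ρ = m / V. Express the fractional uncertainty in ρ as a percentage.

Products/powers → add relative errors in quadrature, weighted by exponent:
  (1·δm/m)² = (1×0.0321)² = 0.00103;  (-1·δV/V)² = (-1×0.0286)² = 0.000821
δρ/ρ = √(0.00185) = 0.0431

4.31%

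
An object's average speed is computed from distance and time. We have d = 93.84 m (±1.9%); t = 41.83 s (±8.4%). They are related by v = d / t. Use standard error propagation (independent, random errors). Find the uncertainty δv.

0.193 m/s

v is a product of powers, so relative uncertainties combine in quadrature:
  (1·δd/d)² = (1×0.0190)² = 0.000361;  (-1·δt/t)² = (-1×0.0840)² = 0.00706
δv/v = √(0.00742) = 0.0861
v = 2.243 m/s, so δv = 0.0861 × 2.243 = 0.193 m/s.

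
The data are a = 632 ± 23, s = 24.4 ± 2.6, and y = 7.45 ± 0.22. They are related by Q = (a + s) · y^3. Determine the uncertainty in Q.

Let u = a + s = 656. δu = √(δa² + δs²) = √(529 + 6.76) = 23.1, so δu/u = 0.0353.
Q is then a monomial in u, y:
δQ/Q = √((δu/u)² + (3·δy/y)²) = √(0.00124 + 0.00785) = 0.0954
Q = 2.71e+05, so δQ = 0.0954 × 2.71e+05 = 25900.

25900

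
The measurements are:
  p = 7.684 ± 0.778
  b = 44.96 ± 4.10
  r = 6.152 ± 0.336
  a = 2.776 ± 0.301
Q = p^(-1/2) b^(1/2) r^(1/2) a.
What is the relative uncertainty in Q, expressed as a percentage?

Since Q is a product/quotient, work with relative uncertainties:
  (−½·δp/p)² = (-0.5×0.101)² = 0.00256;  (½·δb/b)² = (0.5×0.0912)² = 0.00208;  (½·δr/r)² = (0.5×0.0546)² = 0.000746;  (1·δa/a)² = (1×0.108)² = 0.0118
δQ/Q = √(0.0171) = 0.131

13.1%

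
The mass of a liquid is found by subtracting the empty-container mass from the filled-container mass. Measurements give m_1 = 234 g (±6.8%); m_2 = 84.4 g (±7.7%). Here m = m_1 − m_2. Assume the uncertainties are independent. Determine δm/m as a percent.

11.5%

Sums and differences: (δm)² = Σ (cᵢ δxᵢ)².
  (δm_1)² = 253;  (δm_2)² = 42.2
δm = √(295) = 17.2 g
m = 150 g, so δm/m = 17.2/150 = 0.115.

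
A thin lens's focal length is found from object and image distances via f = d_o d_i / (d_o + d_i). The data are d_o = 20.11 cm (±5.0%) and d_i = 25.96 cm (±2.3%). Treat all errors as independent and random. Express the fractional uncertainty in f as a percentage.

∂f/∂d_o = (d_i/(d_o+d_i))² = 0.318;  ∂f/∂d_i = (d_o/(d_o+d_i))² = 0.191
δf = √((∂f/∂d_o · δd_o)² + (∂f/∂d_i · δd_i)²) = √(0.102 + 0.0129) = 0.339 cm
f = 11.33 cm, so δf/f = 0.339/11.33 = 0.0299.

2.99%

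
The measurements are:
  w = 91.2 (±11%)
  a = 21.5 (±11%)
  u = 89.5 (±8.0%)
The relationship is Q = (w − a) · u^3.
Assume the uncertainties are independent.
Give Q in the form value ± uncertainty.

(5.00 ± 1.41) × 10^7

Let h = w − a = 69.7. δh = √(δw² + δa²) = √(101 + 5.59) = 10.3, so δh/h = 0.148.
Q is then a monomial in h, u:
δQ/Q = √((δh/h)² + (3·δu/u)²) = √(0.0219 + 0.0576) = 0.282
Q = 5e+07, so δQ = 0.282 × 5e+07 = 1.41e+07.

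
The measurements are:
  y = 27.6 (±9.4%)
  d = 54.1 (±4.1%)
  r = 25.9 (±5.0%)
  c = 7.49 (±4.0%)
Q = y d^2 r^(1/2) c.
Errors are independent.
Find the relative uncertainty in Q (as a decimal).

0.133

Products/powers → add relative errors in quadrature, weighted by exponent:
  (1·δy/y)² = (1×0.0940)² = 0.00884;  (2·δd/d)² = (2×0.0410)² = 0.00672;  (½·δr/r)² = (0.5×0.0500)² = 0.000625;  (1·δc/c)² = (1×0.0400)² = 0.00160
δQ/Q = √(0.0178) = 0.133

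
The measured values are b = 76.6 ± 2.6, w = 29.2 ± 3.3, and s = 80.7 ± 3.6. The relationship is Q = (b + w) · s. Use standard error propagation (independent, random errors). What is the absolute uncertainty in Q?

510

Let u = b + w = 106. δu = √(δb² + δw²) = √(6.76 + 10.9) = 4.20, so δu/u = 0.0397.
Q is then a monomial in u, s:
δQ/Q = √((δu/u)² + (1·δs/s)²) = √(0.00158 + 0.00199) = 0.0597
Q = 8540, so δQ = 0.0597 × 8540 = 510.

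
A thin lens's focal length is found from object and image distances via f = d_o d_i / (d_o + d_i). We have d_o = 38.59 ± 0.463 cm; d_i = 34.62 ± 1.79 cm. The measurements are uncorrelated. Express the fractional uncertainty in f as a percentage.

∂f/∂d_o = (d_i/(d_o+d_i))² = 0.224;  ∂f/∂d_i = (d_o/(d_o+d_i))² = 0.278
δf = √((∂f/∂d_o · δd_o)² + (∂f/∂d_i · δd_i)²) = √(0.0107 + 0.247) = 0.508 cm
f = 18.25 cm, so δf/f = 0.508/18.25 = 0.0278.

2.78%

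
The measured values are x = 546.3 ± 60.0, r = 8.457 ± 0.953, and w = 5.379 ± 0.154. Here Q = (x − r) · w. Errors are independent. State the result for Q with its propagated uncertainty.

Let u = x − r = 537.8. δu = √(δx² + δr²) = √(3600 + 0.908) = 60.0, so δu/u = 0.112.
Q is then a monomial in u, w:
δQ/Q = √((δu/u)² + (1·δw/w)²) = √(0.0124 + 0.000820) = 0.115
Q = 2893, so δQ = 0.115 × 2893 = 333.

2893 ± 333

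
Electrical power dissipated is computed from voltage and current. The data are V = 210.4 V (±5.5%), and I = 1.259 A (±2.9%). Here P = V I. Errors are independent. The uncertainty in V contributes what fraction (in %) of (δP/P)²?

78.2%

(δP/P)² = (1·δV/V)² + (1·δI/I)²
  V term: (1×0.0550)² = 0.00302
  I term: (1×0.0290)² = 0.000841
Total = 0.00387. Share from V = 0.00302/0.00387 = 0.782.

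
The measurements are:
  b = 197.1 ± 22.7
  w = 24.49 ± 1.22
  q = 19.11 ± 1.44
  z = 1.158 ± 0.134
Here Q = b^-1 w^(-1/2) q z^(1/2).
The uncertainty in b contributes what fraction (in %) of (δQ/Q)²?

(δQ/Q)² = (-1·δb/b)² + (−½·δw/w)² + (1·δq/q)² + (½·δz/z)²
  b term: (-1×0.115)² = 0.0133
  w term: (-0.5×0.0498)² = 0.000620
  q term: (1×0.0754)² = 0.00568
  z term: (0.5×0.116)² = 0.00335
Total = 0.0229. Share from b = 0.0133/0.0229 = 0.579.

57.9%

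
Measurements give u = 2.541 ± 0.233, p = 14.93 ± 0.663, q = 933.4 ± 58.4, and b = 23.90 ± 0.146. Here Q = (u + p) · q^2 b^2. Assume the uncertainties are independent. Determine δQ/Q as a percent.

Let w = u + p = 17.47. δw = √(δu² + δp²) = √(0.0543 + 0.440) = 0.703, so δw/w = 0.0402.
Q is then a monomial in w, q, b:
δQ/Q = √((δw/w)² + (2·δq/q)² + (2·δb/b)²) = √(0.00162 + 0.0157 + 0.000149) = 0.132

13.2%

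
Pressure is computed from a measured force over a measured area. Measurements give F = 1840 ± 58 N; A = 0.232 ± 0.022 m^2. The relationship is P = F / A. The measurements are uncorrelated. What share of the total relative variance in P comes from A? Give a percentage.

(δP/P)² = (1·δF/F)² + (-1·δA/A)²
  F term: (1×0.0315)² = 0.000994
  A term: (-1×0.0948)² = 0.00899
Total = 0.00999. Share from A = 0.00899/0.00999 = 0.900.

90.0%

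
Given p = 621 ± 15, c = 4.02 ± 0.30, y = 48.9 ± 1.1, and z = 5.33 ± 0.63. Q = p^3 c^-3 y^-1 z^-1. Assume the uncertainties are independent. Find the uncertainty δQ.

3740

For a monomial Q ∝ p^3, c^-3, y^-1, z^-1, fractional errors add in quadrature:
  (3·δp/p)² = (3×0.0242)² = 0.00525;  (-3·δc/c)² = (-3×0.0746)² = 0.0501;  (-1·δy/y)² = (-1×0.0225)² = 0.000506;  (-1·δz/z)² = (-1×0.118)² = 0.0140
δQ/Q = √(0.0699) = 0.264
Q = 14100, so δQ = 0.264 × 14100 = 3740.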